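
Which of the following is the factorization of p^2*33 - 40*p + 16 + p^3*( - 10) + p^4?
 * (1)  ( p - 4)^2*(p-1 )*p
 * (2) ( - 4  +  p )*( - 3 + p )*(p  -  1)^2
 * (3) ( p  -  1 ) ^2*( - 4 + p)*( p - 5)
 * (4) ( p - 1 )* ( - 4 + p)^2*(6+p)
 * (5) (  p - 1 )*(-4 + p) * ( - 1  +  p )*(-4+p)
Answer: 5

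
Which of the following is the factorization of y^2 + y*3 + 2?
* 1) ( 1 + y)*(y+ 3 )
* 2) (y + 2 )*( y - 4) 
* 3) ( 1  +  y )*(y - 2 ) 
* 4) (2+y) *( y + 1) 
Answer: 4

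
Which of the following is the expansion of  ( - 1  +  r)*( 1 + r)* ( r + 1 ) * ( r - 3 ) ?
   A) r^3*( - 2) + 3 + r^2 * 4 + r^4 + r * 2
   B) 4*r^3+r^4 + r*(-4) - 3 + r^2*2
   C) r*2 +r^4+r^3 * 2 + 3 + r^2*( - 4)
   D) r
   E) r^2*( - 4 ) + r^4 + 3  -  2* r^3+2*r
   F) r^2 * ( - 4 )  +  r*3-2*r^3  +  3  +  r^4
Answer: E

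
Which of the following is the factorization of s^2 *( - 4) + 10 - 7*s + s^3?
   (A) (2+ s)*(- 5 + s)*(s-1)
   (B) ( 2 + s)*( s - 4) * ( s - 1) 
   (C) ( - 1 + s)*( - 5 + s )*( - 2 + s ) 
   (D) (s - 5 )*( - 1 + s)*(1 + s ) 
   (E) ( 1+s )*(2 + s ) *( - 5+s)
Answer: A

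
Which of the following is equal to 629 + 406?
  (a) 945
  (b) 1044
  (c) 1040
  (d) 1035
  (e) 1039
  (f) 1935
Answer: d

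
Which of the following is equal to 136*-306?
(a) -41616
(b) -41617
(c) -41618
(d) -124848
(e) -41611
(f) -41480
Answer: a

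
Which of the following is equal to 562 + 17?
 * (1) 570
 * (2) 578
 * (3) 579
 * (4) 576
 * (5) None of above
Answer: 3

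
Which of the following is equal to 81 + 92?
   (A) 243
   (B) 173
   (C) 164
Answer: B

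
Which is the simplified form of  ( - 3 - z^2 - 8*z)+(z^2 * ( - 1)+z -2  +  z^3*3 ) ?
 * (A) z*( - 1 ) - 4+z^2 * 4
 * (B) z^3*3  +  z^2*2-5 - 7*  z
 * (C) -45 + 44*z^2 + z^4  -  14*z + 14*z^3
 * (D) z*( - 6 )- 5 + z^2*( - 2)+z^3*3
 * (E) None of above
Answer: E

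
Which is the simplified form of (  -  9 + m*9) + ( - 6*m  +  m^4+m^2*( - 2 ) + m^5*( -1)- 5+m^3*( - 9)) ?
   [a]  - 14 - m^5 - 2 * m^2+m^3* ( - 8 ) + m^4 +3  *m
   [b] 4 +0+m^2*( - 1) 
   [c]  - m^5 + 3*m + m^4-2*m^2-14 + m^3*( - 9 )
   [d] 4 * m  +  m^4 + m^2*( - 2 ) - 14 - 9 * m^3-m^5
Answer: c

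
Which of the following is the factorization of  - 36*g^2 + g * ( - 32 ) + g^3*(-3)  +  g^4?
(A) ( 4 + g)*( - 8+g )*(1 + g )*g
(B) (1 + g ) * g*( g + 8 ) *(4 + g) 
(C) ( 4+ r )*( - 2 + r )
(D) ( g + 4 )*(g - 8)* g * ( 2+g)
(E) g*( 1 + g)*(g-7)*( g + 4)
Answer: A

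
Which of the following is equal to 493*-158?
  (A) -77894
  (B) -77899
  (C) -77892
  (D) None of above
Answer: A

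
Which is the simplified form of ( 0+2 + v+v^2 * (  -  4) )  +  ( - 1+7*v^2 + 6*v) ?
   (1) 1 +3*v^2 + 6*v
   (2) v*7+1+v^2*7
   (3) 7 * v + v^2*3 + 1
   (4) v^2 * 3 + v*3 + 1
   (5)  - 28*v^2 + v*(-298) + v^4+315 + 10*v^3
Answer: 3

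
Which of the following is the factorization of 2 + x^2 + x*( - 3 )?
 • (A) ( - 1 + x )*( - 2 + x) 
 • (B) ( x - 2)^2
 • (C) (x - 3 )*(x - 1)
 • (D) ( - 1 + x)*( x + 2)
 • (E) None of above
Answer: A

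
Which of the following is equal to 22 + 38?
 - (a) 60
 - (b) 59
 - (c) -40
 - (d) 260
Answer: a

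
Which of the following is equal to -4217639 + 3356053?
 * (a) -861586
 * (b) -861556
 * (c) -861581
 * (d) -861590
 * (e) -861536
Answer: a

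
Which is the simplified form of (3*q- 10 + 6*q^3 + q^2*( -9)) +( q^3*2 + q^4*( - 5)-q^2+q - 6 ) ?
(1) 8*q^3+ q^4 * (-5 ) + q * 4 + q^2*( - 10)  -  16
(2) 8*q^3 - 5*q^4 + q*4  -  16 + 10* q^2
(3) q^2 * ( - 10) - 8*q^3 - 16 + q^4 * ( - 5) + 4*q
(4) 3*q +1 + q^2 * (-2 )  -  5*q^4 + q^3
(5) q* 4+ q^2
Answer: 1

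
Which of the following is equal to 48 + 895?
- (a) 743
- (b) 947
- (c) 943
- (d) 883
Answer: c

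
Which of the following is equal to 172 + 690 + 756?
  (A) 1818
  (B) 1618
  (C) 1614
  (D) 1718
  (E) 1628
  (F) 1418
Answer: B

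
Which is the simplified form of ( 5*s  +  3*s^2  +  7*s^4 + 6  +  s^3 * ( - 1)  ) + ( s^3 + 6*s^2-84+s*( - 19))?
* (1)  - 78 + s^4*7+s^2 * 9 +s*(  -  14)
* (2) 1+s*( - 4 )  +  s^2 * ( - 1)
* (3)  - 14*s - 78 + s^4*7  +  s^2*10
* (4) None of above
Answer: 1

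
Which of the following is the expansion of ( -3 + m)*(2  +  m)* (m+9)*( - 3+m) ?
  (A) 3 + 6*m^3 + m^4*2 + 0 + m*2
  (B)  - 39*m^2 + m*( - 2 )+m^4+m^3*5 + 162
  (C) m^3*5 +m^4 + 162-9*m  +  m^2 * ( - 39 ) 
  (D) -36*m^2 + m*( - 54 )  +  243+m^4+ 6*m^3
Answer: C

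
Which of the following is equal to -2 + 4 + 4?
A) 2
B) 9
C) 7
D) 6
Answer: D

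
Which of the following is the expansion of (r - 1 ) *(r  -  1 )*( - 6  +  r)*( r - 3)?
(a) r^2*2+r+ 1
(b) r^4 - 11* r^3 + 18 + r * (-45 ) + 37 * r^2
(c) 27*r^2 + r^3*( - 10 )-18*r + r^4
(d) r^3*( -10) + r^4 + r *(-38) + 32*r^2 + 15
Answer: b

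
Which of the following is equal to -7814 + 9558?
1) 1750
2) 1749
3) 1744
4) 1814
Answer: 3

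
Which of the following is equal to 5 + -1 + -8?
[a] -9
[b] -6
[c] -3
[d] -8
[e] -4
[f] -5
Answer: e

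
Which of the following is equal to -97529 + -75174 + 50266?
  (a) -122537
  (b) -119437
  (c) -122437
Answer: c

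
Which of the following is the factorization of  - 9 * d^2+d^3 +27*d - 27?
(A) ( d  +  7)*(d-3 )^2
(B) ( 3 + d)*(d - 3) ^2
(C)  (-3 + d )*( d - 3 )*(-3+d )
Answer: C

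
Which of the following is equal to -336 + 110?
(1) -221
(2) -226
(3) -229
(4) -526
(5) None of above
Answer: 2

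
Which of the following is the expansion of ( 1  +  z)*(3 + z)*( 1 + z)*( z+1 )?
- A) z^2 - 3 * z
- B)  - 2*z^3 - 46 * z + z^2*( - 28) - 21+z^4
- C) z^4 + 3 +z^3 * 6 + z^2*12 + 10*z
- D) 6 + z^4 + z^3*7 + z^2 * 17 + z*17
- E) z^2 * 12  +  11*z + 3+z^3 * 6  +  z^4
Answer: C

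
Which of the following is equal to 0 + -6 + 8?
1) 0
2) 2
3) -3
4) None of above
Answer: 2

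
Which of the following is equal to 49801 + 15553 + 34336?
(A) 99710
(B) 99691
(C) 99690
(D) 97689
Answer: C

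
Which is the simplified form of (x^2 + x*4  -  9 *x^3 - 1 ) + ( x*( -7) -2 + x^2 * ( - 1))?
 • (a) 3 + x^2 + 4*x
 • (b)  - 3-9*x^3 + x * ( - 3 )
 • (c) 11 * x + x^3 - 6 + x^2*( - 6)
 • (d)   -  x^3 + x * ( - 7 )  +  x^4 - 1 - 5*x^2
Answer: b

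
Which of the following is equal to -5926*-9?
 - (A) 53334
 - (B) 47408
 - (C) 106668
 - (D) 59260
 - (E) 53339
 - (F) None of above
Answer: A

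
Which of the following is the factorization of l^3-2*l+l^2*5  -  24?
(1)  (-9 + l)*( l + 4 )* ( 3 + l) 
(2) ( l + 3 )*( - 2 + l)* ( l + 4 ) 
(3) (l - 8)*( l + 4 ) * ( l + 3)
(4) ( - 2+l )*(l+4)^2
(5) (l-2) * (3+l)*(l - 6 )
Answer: 2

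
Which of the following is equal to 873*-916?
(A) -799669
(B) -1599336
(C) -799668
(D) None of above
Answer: C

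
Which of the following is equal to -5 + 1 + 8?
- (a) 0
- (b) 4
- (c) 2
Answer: b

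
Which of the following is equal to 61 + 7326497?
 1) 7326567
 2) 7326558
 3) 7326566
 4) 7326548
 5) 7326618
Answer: 2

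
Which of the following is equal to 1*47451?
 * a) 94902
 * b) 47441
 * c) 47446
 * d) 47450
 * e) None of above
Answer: e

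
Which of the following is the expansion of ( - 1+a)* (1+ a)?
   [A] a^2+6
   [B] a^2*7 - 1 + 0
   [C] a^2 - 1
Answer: C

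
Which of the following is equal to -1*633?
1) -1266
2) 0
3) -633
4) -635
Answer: 3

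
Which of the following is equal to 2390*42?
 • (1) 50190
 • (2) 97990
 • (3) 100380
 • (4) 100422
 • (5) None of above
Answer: 3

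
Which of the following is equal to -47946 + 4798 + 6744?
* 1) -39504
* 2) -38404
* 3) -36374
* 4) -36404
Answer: 4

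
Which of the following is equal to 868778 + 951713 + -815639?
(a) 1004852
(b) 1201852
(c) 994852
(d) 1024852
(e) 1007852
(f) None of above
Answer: a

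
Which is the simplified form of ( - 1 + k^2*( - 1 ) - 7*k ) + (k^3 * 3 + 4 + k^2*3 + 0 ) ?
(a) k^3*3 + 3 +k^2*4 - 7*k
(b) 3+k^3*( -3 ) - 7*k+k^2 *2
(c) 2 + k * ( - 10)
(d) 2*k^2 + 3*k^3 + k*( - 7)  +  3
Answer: d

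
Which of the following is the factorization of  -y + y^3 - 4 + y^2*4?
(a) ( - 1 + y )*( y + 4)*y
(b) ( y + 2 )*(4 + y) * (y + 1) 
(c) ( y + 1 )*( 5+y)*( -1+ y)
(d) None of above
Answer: d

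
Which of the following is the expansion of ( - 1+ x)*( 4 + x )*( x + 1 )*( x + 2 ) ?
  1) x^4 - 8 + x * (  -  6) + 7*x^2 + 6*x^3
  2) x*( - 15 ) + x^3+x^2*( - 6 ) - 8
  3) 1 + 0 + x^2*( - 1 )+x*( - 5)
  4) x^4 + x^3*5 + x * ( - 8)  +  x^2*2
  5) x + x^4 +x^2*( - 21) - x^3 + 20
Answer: 1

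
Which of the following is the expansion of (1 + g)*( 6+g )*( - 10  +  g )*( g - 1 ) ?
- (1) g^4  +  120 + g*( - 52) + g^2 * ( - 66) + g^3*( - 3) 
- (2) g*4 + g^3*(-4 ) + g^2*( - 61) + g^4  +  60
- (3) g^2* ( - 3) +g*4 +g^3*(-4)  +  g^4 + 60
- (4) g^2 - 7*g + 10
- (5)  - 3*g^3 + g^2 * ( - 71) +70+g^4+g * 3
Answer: 2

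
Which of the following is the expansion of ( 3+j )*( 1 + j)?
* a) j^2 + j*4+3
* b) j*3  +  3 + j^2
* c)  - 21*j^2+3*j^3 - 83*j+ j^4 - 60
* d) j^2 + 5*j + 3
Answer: a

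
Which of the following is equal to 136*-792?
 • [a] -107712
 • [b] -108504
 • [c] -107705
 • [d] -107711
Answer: a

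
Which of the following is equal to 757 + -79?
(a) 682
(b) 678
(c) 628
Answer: b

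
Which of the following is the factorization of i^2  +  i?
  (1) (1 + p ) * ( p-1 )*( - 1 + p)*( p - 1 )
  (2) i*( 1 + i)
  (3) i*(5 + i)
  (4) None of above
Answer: 2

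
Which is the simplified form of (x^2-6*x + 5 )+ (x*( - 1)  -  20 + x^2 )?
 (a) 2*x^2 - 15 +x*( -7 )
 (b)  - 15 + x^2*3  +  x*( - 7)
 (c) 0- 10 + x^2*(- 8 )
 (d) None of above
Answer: a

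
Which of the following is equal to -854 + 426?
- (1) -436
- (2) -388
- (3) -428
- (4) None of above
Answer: 3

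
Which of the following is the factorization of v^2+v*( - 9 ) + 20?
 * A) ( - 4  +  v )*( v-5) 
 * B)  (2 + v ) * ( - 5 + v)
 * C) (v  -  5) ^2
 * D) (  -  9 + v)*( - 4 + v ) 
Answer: A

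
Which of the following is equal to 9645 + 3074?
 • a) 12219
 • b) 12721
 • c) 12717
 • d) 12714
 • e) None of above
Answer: e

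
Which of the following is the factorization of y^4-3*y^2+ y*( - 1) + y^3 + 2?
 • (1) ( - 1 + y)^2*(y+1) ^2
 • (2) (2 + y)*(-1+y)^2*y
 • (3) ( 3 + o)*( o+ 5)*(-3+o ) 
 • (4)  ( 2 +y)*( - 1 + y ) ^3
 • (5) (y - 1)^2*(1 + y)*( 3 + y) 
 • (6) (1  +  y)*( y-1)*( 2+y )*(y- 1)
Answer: 6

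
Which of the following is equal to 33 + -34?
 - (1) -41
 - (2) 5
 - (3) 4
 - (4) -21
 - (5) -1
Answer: 5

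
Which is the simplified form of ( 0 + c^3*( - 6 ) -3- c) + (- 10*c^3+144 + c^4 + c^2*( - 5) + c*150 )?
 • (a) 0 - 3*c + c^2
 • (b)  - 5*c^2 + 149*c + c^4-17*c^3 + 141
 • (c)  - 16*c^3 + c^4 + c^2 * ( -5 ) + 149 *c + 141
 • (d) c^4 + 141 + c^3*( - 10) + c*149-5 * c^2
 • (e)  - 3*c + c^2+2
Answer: c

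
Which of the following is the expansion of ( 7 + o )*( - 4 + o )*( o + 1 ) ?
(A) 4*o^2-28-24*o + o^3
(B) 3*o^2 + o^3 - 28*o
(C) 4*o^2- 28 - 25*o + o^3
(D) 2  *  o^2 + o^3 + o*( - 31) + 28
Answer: C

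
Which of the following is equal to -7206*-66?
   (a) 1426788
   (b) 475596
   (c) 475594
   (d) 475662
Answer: b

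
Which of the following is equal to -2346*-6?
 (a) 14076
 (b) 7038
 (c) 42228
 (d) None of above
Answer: a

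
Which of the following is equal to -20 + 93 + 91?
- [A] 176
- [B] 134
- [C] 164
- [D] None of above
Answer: C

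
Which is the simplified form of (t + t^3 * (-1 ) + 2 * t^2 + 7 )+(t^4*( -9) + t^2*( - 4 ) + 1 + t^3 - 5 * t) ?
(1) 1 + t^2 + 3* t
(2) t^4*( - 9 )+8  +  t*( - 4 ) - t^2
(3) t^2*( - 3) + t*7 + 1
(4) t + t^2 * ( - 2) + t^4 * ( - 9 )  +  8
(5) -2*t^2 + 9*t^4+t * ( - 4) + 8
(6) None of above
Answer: 6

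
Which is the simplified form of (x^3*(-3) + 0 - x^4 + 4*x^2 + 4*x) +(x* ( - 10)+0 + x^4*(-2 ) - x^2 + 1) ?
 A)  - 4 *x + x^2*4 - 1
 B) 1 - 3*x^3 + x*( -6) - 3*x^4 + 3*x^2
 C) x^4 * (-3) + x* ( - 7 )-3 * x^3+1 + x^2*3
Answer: B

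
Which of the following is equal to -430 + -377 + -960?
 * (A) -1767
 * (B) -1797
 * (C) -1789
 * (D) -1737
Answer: A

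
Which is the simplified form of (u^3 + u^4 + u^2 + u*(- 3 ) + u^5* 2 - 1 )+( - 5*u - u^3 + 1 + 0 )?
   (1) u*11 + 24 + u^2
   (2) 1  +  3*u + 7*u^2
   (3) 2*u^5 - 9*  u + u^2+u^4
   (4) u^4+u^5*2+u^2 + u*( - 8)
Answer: 4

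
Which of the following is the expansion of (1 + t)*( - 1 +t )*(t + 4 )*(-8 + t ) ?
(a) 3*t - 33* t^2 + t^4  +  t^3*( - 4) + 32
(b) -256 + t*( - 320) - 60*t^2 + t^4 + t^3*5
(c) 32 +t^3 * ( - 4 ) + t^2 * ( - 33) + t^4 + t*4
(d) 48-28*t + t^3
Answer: c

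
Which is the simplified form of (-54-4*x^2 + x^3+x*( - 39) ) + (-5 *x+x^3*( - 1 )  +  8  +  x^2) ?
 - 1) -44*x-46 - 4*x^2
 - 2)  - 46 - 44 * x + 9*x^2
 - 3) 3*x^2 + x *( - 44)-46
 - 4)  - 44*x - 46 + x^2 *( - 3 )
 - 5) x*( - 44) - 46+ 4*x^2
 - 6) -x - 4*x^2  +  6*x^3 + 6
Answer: 4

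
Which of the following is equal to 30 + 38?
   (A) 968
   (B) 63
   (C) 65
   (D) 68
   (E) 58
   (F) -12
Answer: D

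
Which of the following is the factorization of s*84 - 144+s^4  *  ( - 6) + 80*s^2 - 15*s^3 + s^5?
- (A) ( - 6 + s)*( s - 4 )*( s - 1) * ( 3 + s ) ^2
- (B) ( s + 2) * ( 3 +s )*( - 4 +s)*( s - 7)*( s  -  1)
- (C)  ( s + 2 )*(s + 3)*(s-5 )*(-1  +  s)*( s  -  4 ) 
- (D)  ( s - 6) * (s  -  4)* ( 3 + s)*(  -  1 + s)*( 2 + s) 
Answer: D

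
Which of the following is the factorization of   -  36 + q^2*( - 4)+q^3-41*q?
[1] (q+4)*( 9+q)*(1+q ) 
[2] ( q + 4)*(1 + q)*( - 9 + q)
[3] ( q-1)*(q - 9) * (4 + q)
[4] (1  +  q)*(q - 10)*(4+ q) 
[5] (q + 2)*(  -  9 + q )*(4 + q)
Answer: 2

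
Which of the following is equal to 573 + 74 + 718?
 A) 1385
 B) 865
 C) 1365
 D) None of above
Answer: C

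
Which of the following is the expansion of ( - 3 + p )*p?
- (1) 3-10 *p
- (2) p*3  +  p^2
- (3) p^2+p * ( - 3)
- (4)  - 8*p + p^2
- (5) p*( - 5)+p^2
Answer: 3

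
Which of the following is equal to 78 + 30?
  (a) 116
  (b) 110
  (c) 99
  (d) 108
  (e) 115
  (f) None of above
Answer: d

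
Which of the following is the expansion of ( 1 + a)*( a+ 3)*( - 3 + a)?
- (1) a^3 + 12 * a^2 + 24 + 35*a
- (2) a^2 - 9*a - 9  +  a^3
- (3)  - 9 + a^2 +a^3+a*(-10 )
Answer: 2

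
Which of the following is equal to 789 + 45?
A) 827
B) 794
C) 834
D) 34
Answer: C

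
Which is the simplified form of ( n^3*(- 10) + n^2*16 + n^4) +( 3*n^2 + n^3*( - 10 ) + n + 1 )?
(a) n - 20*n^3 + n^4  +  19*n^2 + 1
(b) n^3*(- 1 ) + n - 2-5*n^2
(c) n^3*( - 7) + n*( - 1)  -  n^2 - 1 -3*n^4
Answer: a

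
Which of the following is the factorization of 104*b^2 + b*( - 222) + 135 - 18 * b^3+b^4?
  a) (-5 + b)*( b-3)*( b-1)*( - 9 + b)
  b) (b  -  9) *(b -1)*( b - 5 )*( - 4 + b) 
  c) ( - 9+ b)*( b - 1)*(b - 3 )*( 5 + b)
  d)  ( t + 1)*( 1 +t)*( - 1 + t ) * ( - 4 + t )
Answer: a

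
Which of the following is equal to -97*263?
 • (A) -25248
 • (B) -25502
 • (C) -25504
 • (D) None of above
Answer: D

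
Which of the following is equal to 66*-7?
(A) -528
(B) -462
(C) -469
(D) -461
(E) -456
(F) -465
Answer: B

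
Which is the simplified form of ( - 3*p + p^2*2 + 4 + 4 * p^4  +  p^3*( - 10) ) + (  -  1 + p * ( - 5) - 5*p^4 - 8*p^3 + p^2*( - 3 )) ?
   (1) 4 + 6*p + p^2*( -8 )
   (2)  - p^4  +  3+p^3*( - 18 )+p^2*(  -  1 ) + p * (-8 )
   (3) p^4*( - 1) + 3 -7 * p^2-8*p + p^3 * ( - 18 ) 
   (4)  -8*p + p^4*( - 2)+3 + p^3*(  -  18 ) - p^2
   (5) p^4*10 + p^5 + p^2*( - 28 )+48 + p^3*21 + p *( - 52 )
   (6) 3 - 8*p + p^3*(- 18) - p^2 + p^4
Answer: 2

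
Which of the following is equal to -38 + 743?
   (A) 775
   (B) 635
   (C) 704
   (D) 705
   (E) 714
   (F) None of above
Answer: D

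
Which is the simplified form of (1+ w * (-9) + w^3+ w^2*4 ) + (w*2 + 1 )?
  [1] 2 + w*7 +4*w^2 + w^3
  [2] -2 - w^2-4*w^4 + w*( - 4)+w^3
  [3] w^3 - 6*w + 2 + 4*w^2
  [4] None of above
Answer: 4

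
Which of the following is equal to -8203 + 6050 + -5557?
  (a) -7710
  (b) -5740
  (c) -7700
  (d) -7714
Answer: a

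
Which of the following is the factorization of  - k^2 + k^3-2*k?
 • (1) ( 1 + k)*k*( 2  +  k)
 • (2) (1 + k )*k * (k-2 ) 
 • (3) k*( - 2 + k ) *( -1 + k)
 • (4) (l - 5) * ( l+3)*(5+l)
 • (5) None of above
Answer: 2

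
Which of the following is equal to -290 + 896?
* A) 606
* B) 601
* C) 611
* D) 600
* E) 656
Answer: A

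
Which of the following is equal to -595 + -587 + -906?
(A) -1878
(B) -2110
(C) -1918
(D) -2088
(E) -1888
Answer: D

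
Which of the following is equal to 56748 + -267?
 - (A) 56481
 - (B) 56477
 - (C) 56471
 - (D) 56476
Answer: A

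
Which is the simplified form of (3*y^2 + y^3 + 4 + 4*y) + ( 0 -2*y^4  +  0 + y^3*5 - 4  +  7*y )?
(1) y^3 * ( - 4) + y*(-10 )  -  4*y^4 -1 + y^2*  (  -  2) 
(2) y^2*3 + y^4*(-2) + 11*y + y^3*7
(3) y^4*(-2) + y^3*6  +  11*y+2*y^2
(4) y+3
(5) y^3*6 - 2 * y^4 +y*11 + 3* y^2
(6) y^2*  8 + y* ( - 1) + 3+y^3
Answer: 5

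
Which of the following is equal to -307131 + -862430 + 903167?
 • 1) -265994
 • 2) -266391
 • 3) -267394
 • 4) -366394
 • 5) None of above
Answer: 5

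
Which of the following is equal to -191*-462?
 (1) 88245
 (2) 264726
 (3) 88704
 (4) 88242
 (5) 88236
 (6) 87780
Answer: 4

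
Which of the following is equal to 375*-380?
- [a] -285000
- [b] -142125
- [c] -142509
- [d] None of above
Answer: d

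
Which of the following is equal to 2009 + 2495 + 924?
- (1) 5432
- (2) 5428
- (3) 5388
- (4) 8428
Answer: 2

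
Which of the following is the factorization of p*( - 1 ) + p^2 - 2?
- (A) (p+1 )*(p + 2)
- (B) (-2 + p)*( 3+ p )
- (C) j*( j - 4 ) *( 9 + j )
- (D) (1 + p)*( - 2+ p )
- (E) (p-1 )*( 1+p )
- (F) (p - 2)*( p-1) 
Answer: D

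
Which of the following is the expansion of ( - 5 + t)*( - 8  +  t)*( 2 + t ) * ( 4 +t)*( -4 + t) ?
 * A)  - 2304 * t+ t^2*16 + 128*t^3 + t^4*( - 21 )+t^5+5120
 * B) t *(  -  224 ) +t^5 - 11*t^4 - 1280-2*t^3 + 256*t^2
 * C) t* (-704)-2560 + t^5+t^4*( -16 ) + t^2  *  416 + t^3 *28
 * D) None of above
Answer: B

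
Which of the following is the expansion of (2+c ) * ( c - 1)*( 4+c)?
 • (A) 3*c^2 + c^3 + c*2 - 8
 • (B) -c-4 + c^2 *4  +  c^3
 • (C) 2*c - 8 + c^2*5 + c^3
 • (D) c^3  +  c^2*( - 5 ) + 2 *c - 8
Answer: C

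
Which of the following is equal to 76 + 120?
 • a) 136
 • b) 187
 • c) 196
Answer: c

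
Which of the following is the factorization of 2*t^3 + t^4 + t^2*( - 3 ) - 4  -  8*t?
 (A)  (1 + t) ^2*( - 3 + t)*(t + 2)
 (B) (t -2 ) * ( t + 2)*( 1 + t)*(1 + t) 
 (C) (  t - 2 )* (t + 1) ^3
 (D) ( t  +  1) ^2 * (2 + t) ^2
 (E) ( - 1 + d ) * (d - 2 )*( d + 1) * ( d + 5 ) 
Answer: B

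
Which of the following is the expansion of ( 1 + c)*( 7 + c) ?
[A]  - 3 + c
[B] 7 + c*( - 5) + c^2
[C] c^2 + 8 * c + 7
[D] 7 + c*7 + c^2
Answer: C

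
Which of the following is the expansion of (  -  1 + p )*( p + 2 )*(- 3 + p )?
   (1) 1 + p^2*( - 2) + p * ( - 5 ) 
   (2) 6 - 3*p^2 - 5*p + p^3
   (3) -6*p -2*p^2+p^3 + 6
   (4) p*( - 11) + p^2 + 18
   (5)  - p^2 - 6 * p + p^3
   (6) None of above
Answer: 6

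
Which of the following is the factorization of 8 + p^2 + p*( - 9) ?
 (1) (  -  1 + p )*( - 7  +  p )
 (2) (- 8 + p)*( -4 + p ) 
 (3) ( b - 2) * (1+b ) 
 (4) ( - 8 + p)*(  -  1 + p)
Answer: 4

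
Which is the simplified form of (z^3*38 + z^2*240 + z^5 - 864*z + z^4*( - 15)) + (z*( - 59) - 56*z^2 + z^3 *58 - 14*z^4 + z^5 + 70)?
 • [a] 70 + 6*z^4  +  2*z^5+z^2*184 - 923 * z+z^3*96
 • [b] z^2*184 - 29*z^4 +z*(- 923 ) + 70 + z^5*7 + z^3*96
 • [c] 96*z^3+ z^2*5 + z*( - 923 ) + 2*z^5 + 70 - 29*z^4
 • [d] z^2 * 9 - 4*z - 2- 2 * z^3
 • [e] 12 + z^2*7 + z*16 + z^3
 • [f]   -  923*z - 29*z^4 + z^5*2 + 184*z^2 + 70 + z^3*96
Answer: f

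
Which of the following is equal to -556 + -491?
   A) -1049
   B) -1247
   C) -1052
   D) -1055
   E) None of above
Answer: E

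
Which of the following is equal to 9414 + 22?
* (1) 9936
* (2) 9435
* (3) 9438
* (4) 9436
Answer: 4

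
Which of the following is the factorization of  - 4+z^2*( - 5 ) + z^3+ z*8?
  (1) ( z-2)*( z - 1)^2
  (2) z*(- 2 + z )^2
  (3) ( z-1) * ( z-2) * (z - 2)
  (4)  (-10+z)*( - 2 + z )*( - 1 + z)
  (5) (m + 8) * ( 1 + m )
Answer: 3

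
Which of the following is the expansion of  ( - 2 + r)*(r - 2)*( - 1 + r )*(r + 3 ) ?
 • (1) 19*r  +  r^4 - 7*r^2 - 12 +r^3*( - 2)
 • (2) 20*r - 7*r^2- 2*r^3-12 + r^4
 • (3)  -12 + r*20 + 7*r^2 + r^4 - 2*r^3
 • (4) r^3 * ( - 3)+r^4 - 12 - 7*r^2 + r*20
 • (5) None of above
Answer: 2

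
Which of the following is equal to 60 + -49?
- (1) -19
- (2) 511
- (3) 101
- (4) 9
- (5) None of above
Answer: 5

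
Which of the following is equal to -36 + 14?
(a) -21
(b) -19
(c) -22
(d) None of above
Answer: c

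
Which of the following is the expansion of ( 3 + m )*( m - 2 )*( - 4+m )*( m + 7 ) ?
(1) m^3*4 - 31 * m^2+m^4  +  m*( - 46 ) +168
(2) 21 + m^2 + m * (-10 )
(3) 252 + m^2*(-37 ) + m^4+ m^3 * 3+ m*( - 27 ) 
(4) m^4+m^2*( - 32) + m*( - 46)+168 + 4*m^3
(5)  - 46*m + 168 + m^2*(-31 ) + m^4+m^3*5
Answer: 1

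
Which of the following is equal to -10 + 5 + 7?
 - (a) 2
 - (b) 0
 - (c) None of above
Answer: a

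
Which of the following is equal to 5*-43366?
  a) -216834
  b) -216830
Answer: b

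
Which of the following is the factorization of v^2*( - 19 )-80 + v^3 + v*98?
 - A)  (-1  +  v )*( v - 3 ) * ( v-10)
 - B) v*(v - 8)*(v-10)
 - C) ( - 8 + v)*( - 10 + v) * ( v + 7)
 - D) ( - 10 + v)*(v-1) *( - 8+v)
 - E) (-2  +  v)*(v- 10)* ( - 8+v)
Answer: D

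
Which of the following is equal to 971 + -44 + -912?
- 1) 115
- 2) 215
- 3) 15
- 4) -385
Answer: 3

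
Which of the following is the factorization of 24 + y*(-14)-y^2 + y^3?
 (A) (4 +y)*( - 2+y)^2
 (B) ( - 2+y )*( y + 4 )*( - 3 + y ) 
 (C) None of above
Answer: B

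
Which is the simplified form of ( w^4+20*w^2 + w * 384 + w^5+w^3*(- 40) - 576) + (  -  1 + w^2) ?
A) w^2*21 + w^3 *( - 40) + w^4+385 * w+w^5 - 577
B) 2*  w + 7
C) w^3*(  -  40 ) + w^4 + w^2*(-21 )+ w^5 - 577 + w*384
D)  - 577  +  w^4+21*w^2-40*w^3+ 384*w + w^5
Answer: D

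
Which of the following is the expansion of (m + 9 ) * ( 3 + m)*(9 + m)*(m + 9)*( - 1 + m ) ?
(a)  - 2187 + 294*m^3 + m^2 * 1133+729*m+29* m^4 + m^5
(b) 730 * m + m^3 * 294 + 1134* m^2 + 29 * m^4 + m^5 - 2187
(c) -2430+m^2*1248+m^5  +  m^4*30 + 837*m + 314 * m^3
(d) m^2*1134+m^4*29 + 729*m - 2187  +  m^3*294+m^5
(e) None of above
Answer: d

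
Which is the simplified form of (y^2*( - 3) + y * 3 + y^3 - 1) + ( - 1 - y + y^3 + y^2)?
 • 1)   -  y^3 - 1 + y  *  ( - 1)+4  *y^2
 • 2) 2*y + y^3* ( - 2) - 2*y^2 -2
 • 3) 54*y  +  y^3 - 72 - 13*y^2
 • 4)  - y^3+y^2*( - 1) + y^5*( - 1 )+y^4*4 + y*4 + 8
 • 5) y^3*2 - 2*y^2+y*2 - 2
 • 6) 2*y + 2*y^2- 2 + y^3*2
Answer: 5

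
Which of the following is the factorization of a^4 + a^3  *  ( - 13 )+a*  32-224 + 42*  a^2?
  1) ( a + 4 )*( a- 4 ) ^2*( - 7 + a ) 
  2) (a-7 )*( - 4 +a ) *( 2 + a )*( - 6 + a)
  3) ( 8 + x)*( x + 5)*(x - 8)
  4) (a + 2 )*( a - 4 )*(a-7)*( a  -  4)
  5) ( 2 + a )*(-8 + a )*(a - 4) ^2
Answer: 4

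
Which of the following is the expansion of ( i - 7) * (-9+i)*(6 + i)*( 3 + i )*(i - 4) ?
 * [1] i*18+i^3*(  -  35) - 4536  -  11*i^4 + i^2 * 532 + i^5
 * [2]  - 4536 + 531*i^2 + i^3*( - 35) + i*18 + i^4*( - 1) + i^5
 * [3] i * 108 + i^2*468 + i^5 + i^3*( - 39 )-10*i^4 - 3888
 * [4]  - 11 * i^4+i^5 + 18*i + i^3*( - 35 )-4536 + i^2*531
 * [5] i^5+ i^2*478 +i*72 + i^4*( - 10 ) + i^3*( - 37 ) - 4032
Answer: 4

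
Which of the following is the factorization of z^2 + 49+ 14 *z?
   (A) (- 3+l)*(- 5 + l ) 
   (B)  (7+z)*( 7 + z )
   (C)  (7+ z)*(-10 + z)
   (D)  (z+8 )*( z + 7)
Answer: B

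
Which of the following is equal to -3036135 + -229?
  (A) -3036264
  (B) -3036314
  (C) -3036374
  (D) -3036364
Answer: D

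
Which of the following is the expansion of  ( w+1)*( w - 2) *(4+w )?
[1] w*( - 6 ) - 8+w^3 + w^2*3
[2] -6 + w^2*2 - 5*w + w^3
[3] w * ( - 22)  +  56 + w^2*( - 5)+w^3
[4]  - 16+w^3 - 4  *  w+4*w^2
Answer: 1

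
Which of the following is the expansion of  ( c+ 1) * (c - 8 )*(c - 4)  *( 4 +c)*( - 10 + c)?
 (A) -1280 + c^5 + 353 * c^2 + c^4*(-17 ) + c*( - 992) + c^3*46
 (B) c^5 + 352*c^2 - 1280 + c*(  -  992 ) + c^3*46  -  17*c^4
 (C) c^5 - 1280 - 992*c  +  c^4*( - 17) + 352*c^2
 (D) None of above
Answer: B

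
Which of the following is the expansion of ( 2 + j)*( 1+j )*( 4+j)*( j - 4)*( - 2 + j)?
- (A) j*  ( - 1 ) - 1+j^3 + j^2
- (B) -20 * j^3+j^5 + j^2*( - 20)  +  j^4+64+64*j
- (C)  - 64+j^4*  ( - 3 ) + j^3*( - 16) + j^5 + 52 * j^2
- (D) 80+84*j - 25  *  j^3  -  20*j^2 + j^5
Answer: B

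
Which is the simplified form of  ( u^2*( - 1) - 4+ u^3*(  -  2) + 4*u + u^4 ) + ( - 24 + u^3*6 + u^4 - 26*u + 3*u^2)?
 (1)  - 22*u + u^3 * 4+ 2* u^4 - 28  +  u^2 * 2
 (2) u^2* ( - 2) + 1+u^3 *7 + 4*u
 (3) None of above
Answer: 1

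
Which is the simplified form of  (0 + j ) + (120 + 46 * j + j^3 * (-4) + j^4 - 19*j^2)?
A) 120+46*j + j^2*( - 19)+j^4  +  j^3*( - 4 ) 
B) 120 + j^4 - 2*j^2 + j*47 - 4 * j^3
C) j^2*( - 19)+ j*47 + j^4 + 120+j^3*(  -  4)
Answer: C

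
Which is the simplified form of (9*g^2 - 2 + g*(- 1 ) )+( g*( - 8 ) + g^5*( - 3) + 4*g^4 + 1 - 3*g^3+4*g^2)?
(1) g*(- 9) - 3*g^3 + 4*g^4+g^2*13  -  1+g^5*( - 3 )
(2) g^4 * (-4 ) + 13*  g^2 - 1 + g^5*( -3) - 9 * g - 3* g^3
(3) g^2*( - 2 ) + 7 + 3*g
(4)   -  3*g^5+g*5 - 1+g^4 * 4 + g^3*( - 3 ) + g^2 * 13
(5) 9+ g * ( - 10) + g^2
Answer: 1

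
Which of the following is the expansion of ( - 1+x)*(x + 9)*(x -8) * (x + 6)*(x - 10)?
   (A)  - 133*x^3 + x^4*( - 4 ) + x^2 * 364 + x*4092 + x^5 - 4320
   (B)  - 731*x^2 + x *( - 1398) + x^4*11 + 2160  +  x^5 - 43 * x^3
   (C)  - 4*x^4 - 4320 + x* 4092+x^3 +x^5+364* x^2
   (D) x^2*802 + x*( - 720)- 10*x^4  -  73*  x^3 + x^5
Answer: A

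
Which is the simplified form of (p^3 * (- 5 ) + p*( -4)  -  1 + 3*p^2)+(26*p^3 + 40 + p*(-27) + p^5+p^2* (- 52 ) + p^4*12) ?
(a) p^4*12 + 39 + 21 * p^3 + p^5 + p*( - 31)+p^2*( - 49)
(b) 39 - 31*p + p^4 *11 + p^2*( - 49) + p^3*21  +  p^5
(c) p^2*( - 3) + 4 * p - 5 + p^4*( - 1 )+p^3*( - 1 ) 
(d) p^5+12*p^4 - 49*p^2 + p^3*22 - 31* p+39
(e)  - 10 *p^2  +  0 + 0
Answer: a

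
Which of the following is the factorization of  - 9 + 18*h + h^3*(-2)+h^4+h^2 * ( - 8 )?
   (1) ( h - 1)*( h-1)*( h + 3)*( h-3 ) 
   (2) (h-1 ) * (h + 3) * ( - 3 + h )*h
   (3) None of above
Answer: 1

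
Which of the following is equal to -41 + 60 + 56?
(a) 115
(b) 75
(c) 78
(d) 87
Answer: b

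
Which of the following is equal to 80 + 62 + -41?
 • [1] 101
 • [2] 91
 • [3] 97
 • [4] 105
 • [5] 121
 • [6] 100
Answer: 1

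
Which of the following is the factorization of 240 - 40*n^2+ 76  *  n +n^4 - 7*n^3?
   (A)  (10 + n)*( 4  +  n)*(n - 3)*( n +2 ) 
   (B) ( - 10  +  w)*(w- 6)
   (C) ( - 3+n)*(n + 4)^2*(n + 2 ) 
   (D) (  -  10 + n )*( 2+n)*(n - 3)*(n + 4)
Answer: D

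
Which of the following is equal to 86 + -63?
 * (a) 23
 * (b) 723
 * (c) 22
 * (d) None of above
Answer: a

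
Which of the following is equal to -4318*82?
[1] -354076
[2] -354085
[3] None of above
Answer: 1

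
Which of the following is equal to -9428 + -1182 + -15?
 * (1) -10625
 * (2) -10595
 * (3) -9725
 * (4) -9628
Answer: 1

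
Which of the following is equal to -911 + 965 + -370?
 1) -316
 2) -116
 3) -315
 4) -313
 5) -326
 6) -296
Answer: 1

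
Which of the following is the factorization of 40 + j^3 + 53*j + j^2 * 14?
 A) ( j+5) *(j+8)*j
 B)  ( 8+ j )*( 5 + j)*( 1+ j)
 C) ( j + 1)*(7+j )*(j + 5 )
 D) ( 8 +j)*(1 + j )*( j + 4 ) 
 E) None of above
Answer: B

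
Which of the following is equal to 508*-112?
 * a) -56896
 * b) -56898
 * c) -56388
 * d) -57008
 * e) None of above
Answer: a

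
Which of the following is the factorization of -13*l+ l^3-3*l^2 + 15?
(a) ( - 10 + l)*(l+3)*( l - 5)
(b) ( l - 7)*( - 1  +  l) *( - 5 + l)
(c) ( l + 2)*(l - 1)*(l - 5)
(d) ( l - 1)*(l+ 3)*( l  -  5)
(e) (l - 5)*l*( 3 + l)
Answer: d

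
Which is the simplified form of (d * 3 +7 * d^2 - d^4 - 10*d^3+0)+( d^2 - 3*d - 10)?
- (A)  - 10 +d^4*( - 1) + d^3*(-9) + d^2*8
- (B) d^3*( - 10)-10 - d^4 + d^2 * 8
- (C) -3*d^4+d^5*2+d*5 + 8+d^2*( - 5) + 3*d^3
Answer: B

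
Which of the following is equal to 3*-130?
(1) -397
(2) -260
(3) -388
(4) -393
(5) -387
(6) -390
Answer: 6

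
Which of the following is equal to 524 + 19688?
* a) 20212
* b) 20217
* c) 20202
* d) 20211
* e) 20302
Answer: a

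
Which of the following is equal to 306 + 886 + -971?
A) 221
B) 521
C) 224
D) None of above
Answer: A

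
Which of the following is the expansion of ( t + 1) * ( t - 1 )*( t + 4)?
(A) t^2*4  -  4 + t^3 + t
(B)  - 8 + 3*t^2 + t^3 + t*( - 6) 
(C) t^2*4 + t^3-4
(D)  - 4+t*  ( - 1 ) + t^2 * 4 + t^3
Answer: D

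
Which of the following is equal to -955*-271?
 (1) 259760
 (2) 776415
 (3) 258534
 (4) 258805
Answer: 4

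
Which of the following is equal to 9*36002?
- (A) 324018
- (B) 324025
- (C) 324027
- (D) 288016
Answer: A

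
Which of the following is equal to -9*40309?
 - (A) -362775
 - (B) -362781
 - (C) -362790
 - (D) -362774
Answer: B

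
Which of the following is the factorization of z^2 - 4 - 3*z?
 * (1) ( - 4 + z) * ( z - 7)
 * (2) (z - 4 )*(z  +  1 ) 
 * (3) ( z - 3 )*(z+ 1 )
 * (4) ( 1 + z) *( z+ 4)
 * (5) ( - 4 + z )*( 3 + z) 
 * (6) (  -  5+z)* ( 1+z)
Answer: 2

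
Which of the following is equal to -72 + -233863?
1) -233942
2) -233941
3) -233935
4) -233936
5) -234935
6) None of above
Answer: 3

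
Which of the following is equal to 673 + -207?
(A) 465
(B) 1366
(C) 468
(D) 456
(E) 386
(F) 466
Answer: F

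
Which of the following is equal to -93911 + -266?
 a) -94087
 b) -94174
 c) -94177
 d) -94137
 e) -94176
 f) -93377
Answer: c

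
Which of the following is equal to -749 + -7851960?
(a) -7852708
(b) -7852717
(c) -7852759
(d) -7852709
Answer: d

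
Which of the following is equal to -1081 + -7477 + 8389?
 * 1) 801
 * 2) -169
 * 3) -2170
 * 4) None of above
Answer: 2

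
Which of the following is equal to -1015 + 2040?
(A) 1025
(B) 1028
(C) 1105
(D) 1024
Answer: A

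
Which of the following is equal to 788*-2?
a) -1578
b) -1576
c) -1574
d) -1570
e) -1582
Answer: b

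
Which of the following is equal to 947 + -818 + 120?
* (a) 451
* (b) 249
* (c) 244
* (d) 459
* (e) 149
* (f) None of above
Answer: b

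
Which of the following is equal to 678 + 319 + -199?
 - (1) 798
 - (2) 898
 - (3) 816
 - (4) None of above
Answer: 1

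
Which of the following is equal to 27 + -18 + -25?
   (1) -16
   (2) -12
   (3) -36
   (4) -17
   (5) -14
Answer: 1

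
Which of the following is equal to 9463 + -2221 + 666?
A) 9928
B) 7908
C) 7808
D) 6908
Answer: B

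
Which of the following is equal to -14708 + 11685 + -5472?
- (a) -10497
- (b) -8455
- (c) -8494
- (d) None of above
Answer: d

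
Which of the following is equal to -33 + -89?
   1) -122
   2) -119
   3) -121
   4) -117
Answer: 1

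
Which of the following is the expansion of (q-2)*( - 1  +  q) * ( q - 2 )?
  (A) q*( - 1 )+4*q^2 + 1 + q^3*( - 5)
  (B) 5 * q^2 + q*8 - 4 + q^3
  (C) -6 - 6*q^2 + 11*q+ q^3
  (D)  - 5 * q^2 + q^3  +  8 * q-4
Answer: D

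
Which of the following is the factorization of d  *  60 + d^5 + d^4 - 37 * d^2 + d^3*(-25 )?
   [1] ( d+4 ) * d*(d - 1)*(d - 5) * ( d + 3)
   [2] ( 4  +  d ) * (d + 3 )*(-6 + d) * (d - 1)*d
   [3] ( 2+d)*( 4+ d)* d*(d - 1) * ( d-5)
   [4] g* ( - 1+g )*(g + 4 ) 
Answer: 1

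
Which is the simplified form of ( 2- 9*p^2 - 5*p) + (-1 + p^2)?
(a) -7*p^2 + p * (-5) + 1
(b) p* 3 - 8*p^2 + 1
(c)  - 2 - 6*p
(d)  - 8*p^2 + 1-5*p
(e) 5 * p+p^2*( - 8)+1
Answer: d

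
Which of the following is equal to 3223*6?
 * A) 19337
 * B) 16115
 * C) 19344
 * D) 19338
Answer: D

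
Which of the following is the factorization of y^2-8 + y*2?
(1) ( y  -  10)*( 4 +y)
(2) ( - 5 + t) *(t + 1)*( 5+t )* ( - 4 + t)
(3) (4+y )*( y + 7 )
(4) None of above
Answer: 4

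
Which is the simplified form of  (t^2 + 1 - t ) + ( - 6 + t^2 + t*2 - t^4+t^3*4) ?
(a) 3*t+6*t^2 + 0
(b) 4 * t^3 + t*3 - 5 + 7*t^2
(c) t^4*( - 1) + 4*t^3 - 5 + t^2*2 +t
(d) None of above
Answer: c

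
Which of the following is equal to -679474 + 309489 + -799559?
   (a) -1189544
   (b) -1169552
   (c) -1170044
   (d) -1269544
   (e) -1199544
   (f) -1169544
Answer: f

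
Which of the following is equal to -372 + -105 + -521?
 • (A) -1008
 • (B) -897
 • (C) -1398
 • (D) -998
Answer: D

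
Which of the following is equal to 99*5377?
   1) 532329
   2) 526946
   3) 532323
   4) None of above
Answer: 3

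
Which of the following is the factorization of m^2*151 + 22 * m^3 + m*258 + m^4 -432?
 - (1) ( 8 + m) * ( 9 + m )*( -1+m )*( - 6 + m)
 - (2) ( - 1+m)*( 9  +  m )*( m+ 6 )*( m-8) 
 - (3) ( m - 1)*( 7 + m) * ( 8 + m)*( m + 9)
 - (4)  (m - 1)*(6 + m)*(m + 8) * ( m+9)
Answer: 4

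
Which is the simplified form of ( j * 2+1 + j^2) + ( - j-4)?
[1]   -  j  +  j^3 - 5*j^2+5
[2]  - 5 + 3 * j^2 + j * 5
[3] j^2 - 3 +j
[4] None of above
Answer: 3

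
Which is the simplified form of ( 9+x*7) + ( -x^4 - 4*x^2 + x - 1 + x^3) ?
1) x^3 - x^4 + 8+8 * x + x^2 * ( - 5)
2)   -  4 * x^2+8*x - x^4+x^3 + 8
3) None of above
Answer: 2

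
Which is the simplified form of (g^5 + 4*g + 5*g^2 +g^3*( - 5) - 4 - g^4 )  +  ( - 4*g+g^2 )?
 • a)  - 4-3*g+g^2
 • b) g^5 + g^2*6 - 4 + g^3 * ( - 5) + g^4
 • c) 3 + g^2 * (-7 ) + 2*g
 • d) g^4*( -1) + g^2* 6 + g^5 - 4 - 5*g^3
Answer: d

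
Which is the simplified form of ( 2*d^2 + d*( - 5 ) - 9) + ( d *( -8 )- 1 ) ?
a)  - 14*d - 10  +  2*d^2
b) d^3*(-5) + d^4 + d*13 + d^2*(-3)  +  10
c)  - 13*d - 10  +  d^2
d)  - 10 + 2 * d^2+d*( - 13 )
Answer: d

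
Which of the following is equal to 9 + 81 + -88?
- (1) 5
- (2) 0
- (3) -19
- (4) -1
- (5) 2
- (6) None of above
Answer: 5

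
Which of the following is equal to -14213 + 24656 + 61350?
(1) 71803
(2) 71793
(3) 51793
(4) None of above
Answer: 2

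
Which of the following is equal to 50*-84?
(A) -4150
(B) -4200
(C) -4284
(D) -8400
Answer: B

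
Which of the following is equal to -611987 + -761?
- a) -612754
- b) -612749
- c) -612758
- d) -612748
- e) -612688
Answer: d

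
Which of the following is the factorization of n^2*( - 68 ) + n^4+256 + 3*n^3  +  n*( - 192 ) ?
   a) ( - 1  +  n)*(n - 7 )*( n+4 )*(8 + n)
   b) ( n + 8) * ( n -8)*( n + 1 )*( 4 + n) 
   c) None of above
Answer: c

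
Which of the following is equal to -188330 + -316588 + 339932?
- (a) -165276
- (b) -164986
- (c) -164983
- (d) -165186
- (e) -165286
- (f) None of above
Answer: b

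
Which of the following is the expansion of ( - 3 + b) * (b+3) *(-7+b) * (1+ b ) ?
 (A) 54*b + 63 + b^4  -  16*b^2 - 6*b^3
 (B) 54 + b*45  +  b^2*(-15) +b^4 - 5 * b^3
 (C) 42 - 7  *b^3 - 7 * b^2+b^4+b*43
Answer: A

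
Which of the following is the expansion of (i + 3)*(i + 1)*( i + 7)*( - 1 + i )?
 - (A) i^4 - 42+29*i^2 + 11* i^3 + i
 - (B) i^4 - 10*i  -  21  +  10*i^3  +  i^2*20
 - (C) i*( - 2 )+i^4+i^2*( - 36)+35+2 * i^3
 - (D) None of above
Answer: B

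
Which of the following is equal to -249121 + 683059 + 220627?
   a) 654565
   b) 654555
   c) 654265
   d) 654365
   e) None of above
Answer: a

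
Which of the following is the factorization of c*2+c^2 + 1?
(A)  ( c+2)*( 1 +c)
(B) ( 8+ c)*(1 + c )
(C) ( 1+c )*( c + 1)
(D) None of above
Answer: C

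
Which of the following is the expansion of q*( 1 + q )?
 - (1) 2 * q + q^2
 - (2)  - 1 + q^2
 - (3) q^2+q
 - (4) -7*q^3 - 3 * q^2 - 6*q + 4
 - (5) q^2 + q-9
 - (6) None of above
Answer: 3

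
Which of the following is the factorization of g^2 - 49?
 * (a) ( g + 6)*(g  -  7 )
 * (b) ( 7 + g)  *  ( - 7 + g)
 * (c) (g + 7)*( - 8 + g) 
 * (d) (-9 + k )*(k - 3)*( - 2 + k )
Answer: b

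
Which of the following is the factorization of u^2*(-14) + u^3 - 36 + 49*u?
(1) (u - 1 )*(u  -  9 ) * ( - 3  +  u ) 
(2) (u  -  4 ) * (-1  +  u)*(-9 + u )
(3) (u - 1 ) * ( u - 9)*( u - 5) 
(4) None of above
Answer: 2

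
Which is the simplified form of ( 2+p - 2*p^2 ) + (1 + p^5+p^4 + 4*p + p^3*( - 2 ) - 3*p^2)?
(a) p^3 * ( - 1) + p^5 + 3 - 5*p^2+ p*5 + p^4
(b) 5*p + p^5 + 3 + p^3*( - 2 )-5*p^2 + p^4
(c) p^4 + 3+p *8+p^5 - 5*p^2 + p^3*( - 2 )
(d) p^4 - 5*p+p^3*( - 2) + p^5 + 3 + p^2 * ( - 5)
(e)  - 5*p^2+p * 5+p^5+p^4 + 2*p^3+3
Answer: b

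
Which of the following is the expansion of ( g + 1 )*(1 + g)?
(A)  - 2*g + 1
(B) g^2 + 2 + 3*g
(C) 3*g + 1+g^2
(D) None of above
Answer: D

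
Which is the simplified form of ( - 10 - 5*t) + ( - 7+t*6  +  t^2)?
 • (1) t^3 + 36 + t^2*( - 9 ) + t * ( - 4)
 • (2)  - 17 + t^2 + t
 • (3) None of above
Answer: 2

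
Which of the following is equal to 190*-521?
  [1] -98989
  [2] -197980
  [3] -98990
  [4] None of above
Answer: 3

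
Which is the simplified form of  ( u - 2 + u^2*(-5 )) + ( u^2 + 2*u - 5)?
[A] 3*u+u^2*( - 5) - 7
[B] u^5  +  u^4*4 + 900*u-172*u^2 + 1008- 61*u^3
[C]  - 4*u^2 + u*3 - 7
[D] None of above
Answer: C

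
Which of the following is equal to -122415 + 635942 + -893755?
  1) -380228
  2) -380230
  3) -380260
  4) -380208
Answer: 1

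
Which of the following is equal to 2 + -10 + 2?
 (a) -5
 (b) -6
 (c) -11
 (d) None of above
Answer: b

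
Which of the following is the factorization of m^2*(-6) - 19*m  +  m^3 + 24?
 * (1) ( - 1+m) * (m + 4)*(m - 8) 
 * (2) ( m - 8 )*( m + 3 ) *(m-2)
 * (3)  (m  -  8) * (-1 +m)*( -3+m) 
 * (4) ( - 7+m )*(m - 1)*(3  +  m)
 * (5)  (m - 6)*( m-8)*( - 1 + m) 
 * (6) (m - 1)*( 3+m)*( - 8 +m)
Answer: 6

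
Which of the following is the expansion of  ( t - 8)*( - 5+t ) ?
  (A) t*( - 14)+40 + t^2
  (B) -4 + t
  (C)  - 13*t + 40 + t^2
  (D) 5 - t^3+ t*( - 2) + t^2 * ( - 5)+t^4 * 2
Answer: C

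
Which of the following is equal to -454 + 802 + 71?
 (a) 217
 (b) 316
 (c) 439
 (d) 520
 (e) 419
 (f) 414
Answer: e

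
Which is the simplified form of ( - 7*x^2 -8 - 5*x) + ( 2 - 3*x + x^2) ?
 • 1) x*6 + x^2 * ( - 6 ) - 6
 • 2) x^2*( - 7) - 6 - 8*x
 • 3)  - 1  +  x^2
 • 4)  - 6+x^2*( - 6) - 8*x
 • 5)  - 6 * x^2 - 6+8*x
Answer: 4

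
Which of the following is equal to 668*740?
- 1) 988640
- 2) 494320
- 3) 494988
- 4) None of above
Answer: 2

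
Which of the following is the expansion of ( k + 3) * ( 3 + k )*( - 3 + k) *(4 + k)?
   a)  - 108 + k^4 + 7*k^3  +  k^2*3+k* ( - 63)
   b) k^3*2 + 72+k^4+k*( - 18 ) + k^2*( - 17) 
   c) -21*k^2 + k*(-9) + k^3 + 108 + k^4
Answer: a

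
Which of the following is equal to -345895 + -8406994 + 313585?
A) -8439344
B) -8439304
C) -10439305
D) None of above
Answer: B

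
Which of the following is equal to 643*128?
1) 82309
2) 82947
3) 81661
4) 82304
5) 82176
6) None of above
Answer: 4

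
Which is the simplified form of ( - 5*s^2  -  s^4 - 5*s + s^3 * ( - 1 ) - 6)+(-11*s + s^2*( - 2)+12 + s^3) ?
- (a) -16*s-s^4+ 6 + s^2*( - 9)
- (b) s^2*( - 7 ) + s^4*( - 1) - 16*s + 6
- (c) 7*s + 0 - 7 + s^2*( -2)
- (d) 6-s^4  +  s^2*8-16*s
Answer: b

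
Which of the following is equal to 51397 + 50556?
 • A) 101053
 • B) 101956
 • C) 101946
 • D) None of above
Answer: D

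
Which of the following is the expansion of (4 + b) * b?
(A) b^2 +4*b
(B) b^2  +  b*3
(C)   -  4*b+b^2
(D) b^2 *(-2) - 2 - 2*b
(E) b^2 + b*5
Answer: A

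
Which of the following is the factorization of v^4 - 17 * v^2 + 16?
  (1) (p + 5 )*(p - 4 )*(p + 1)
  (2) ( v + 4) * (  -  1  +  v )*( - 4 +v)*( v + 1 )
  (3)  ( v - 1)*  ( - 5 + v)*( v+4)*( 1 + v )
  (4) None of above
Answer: 2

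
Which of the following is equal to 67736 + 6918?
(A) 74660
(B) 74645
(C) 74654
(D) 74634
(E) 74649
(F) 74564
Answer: C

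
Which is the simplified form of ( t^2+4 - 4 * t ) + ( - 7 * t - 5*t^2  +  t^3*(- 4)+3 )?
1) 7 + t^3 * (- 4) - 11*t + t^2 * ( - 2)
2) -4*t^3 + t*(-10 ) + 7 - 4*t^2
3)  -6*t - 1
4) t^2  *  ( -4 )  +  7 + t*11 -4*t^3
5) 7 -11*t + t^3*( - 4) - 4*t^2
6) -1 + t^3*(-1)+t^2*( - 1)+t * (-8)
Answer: 5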